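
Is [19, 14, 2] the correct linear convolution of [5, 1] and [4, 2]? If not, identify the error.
Recompute linear convolution of [5, 1] and [4, 2]: y[0] = 5×4 = 20; y[1] = 5×2 + 1×4 = 14; y[2] = 1×2 = 2 → [20, 14, 2]. Compare to given [19, 14, 2]: they differ at index 0: given 19, correct 20, so answer: No

No. Error at index 0: given 19, correct 20.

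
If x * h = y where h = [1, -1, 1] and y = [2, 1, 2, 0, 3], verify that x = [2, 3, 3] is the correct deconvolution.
Forward-compute [2, 3, 3] * [1, -1, 1]: y[0] = 2×1 = 2; y[1] = 2×-1 + 3×1 = 1; y[2] = 2×1 + 3×-1 + 3×1 = 2; y[3] = 3×1 + 3×-1 = 0; y[4] = 3×1 = 3 → [2, 1, 2, 0, 3]. Matches given y = [2, 1, 2, 0, 3], so verified.

Verified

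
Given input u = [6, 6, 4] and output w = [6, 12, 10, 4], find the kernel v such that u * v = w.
Output length 4 = len(u) + len(v) - 1 ⇒ len(v) = 2. Solve v forward using v[k] = (w[k] - Σ_{i≥1} u[i]·v[k-i]) / u[0]: v[0] = w[0] / u[0] = 6 / 6 = 1; v[1] = (w[1] - 6×1) / u[0] = (12 - 6×1) / 6 = 1. So v = [1, 1]. Forward-check [6, 6, 4] * [1, 1]: w[0] = 6×1 = 6; w[1] = 6×1 + 6×1 = 12; w[2] = 6×1 + 4×1 = 10; w[3] = 4×1 = 4 → [6, 12, 10, 4] ✓

[1, 1]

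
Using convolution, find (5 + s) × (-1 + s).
Ascending coefficients: a = [5, 1], b = [-1, 1]. c[0] = 5×-1 = -5; c[1] = 5×1 + 1×-1 = 4; c[2] = 1×1 = 1. Result coefficients: [-5, 4, 1] → -5 + 4s + s^2

-5 + 4s + s^2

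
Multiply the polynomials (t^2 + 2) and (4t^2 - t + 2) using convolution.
Ascending coefficients: a = [2, 0, 1], b = [2, -1, 4]. c[0] = 2×2 = 4; c[1] = 2×-1 + 0×2 = -2; c[2] = 2×4 + 0×-1 + 1×2 = 10; c[3] = 0×4 + 1×-1 = -1; c[4] = 1×4 = 4. Result coefficients: [4, -2, 10, -1, 4] → 4t^4 - t^3 + 10t^2 - 2t + 4

4t^4 - t^3 + 10t^2 - 2t + 4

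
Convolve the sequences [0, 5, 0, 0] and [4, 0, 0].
y[0] = 0×4 = 0; y[1] = 0×0 + 5×4 = 20; y[2] = 0×0 + 5×0 + 0×4 = 0; y[3] = 5×0 + 0×0 + 0×4 = 0; y[4] = 0×0 + 0×0 = 0; y[5] = 0×0 = 0

[0, 20, 0, 0, 0, 0]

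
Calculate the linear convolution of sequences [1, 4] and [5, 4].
y[0] = 1×5 = 5; y[1] = 1×4 + 4×5 = 24; y[2] = 4×4 = 16

[5, 24, 16]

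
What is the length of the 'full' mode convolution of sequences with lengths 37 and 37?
Linear/full convolution length: m + n - 1 = 37 + 37 - 1 = 73

73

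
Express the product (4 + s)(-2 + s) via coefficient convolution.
Ascending coefficients: a = [4, 1], b = [-2, 1]. c[0] = 4×-2 = -8; c[1] = 4×1 + 1×-2 = 2; c[2] = 1×1 = 1. Result coefficients: [-8, 2, 1] → -8 + 2s + s^2

-8 + 2s + s^2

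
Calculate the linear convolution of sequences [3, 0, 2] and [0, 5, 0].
y[0] = 3×0 = 0; y[1] = 3×5 + 0×0 = 15; y[2] = 3×0 + 0×5 + 2×0 = 0; y[3] = 0×0 + 2×5 = 10; y[4] = 2×0 = 0

[0, 15, 0, 10, 0]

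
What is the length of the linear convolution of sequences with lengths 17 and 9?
Linear/full convolution length: m + n - 1 = 17 + 9 - 1 = 25

25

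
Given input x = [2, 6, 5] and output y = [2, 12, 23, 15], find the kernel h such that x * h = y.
Output length 4 = len(x) + len(h) - 1 ⇒ len(h) = 2. Solve h forward using h[k] = (y[k] - Σ_{i≥1} x[i]·h[k-i]) / x[0]: h[0] = y[0] / x[0] = 2 / 2 = 1; h[1] = (y[1] - 6×1) / x[0] = (12 - 6×1) / 2 = 3. So h = [1, 3]. Forward-check [2, 6, 5] * [1, 3]: y[0] = 2×1 = 2; y[1] = 2×3 + 6×1 = 12; y[2] = 6×3 + 5×1 = 23; y[3] = 5×3 = 15 → [2, 12, 23, 15] ✓

[1, 3]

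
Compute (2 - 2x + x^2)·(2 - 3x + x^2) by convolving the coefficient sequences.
Ascending coefficients: a = [2, -2, 1], b = [2, -3, 1]. c[0] = 2×2 = 4; c[1] = 2×-3 + -2×2 = -10; c[2] = 2×1 + -2×-3 + 1×2 = 10; c[3] = -2×1 + 1×-3 = -5; c[4] = 1×1 = 1. Result coefficients: [4, -10, 10, -5, 1] → 4 - 10x + 10x^2 - 5x^3 + x^4

4 - 10x + 10x^2 - 5x^3 + x^4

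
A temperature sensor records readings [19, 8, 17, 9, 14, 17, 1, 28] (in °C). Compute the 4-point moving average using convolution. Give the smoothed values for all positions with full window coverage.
4-point moving average kernel = [1, 1, 1, 1]. Apply in 'valid' mode (full window coverage): avg[0] = (19 + 8 + 17 + 9) / 4 = 13.25; avg[1] = (8 + 17 + 9 + 14) / 4 = 12.0; avg[2] = (17 + 9 + 14 + 17) / 4 = 14.25; avg[3] = (9 + 14 + 17 + 1) / 4 = 10.25; avg[4] = (14 + 17 + 1 + 28) / 4 = 15.0. Smoothed values: [13.25, 12.0, 14.25, 10.25, 15.0]

[13.25, 12.0, 14.25, 10.25, 15.0]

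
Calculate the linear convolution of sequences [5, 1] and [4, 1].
y[0] = 5×4 = 20; y[1] = 5×1 + 1×4 = 9; y[2] = 1×1 = 1

[20, 9, 1]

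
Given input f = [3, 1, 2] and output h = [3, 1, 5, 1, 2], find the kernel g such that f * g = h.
Output length 5 = len(f) + len(g) - 1 ⇒ len(g) = 3. Solve g forward using g[k] = (h[k] - Σ_{i≥1} f[i]·g[k-i]) / f[0]: g[0] = h[0] / f[0] = 3 / 3 = 1; g[1] = (h[1] - 1×1) / f[0] = (1 - 1×1) / 3 = 0; g[2] = (h[2] - 1×0 - 2×1) / f[0] = (5 - 1×0 - 2×1) / 3 = 1. So g = [1, 0, 1]. Forward-check [3, 1, 2] * [1, 0, 1]: h[0] = 3×1 = 3; h[1] = 3×0 + 1×1 = 1; h[2] = 3×1 + 1×0 + 2×1 = 5; h[3] = 1×1 + 2×0 = 1; h[4] = 2×1 = 2 → [3, 1, 5, 1, 2] ✓

[1, 0, 1]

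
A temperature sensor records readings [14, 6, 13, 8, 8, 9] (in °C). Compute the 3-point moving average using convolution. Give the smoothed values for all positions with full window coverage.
3-point moving average kernel = [1, 1, 1]. Apply in 'valid' mode (full window coverage): avg[0] = (14 + 6 + 13) / 3 = 11.0; avg[1] = (6 + 13 + 8) / 3 = 9.0; avg[2] = (13 + 8 + 8) / 3 = 9.67; avg[3] = (8 + 8 + 9) / 3 = 8.33. Smoothed values: [11.0, 9.0, 9.67, 8.33]

[11.0, 9.0, 9.67, 8.33]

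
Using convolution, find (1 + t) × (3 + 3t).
Ascending coefficients: a = [1, 1], b = [3, 3]. c[0] = 1×3 = 3; c[1] = 1×3 + 1×3 = 6; c[2] = 1×3 = 3. Result coefficients: [3, 6, 3] → 3 + 6t + 3t^2

3 + 6t + 3t^2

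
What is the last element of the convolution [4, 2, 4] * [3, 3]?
Use y[k] = Σ_i a[i]·b[k-i] at k=3. y[3] = 4×3 = 12

12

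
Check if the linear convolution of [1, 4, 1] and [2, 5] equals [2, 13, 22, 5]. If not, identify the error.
Recompute linear convolution of [1, 4, 1] and [2, 5]: y[0] = 1×2 = 2; y[1] = 1×5 + 4×2 = 13; y[2] = 4×5 + 1×2 = 22; y[3] = 1×5 = 5 → [2, 13, 22, 5]. Given [2, 13, 22, 5] matches, so answer: Yes

Yes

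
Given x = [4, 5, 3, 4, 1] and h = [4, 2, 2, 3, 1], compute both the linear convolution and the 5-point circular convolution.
Linear: y_lin[0] = 4×4 = 16; y_lin[1] = 4×2 + 5×4 = 28; y_lin[2] = 4×2 + 5×2 + 3×4 = 30; y_lin[3] = 4×3 + 5×2 + 3×2 + 4×4 = 44; y_lin[4] = 4×1 + 5×3 + 3×2 + 4×2 + 1×4 = 37; y_lin[5] = 5×1 + 3×3 + 4×2 + 1×2 = 24; y_lin[6] = 3×1 + 4×3 + 1×2 = 17; y_lin[7] = 4×1 + 1×3 = 7; y_lin[8] = 1×1 = 1 → [16, 28, 30, 44, 37, 24, 17, 7, 1]. Circular (length 5): y[0] = 4×4 + 5×1 + 3×3 + 4×2 + 1×2 = 40; y[1] = 4×2 + 5×4 + 3×1 + 4×3 + 1×2 = 45; y[2] = 4×2 + 5×2 + 3×4 + 4×1 + 1×3 = 37; y[3] = 4×3 + 5×2 + 3×2 + 4×4 + 1×1 = 45; y[4] = 4×1 + 5×3 + 3×2 + 4×2 + 1×4 = 37 → [40, 45, 37, 45, 37]

Linear: [16, 28, 30, 44, 37, 24, 17, 7, 1], Circular: [40, 45, 37, 45, 37]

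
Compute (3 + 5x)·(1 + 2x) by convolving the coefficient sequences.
Ascending coefficients: a = [3, 5], b = [1, 2]. c[0] = 3×1 = 3; c[1] = 3×2 + 5×1 = 11; c[2] = 5×2 = 10. Result coefficients: [3, 11, 10] → 3 + 11x + 10x^2

3 + 11x + 10x^2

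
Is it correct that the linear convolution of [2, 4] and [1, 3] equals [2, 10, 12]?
Recompute linear convolution of [2, 4] and [1, 3]: y[0] = 2×1 = 2; y[1] = 2×3 + 4×1 = 10; y[2] = 4×3 = 12 → [2, 10, 12]. Given [2, 10, 12] matches, so answer: Yes

Yes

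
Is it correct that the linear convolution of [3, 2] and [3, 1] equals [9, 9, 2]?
Recompute linear convolution of [3, 2] and [3, 1]: y[0] = 3×3 = 9; y[1] = 3×1 + 2×3 = 9; y[2] = 2×1 = 2 → [9, 9, 2]. Given [9, 9, 2] matches, so answer: Yes

Yes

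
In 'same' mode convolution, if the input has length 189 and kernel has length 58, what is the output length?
'Same' mode returns an output with the same length as the input: 189

189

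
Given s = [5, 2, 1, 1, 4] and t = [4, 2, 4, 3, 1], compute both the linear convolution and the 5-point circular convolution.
Linear: y_lin[0] = 5×4 = 20; y_lin[1] = 5×2 + 2×4 = 18; y_lin[2] = 5×4 + 2×2 + 1×4 = 28; y_lin[3] = 5×3 + 2×4 + 1×2 + 1×4 = 29; y_lin[4] = 5×1 + 2×3 + 1×4 + 1×2 + 4×4 = 33; y_lin[5] = 2×1 + 1×3 + 1×4 + 4×2 = 17; y_lin[6] = 1×1 + 1×3 + 4×4 = 20; y_lin[7] = 1×1 + 4×3 = 13; y_lin[8] = 4×1 = 4 → [20, 18, 28, 29, 33, 17, 20, 13, 4]. Circular (length 5): y[0] = 5×4 + 2×1 + 1×3 + 1×4 + 4×2 = 37; y[1] = 5×2 + 2×4 + 1×1 + 1×3 + 4×4 = 38; y[2] = 5×4 + 2×2 + 1×4 + 1×1 + 4×3 = 41; y[3] = 5×3 + 2×4 + 1×2 + 1×4 + 4×1 = 33; y[4] = 5×1 + 2×3 + 1×4 + 1×2 + 4×4 = 33 → [37, 38, 41, 33, 33]

Linear: [20, 18, 28, 29, 33, 17, 20, 13, 4], Circular: [37, 38, 41, 33, 33]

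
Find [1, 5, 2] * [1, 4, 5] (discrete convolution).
y[0] = 1×1 = 1; y[1] = 1×4 + 5×1 = 9; y[2] = 1×5 + 5×4 + 2×1 = 27; y[3] = 5×5 + 2×4 = 33; y[4] = 2×5 = 10

[1, 9, 27, 33, 10]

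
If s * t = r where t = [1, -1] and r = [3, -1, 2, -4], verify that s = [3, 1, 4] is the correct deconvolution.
Forward-compute [3, 1, 4] * [1, -1]: r[0] = 3×1 = 3; r[1] = 3×-1 + 1×1 = -2; r[2] = 1×-1 + 4×1 = 3; r[3] = 4×-1 = -4 → [3, -2, 3, -4]. Does not match given r = [3, -1, 2, -4].

Not verified. [3, 1, 4] * [1, -1] = [3, -2, 3, -4], which differs from [3, -1, 2, -4] at index 1.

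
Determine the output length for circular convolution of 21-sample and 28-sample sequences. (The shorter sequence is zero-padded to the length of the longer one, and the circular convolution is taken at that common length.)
Circular convolution (zero-padding the shorter input) has length max(m, n) = max(21, 28) = 28

28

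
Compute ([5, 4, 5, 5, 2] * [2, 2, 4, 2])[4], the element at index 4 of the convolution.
Use y[k] = Σ_i a[i]·b[k-i] at k=4. y[4] = 4×2 + 5×4 + 5×2 + 2×2 = 42

42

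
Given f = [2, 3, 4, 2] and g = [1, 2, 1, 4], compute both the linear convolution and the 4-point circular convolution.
Linear: y_lin[0] = 2×1 = 2; y_lin[1] = 2×2 + 3×1 = 7; y_lin[2] = 2×1 + 3×2 + 4×1 = 12; y_lin[3] = 2×4 + 3×1 + 4×2 + 2×1 = 21; y_lin[4] = 3×4 + 4×1 + 2×2 = 20; y_lin[5] = 4×4 + 2×1 = 18; y_lin[6] = 2×4 = 8 → [2, 7, 12, 21, 20, 18, 8]. Circular (length 4): y[0] = 2×1 + 3×4 + 4×1 + 2×2 = 22; y[1] = 2×2 + 3×1 + 4×4 + 2×1 = 25; y[2] = 2×1 + 3×2 + 4×1 + 2×4 = 20; y[3] = 2×4 + 3×1 + 4×2 + 2×1 = 21 → [22, 25, 20, 21]

Linear: [2, 7, 12, 21, 20, 18, 8], Circular: [22, 25, 20, 21]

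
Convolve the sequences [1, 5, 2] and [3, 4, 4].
y[0] = 1×3 = 3; y[1] = 1×4 + 5×3 = 19; y[2] = 1×4 + 5×4 + 2×3 = 30; y[3] = 5×4 + 2×4 = 28; y[4] = 2×4 = 8

[3, 19, 30, 28, 8]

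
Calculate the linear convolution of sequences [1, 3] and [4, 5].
y[0] = 1×4 = 4; y[1] = 1×5 + 3×4 = 17; y[2] = 3×5 = 15

[4, 17, 15]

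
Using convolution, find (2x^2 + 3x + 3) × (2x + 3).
Ascending coefficients: a = [3, 3, 2], b = [3, 2]. c[0] = 3×3 = 9; c[1] = 3×2 + 3×3 = 15; c[2] = 3×2 + 2×3 = 12; c[3] = 2×2 = 4. Result coefficients: [9, 15, 12, 4] → 4x^3 + 12x^2 + 15x + 9

4x^3 + 12x^2 + 15x + 9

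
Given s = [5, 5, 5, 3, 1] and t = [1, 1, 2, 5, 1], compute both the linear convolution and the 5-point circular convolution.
Linear: y_lin[0] = 5×1 = 5; y_lin[1] = 5×1 + 5×1 = 10; y_lin[2] = 5×2 + 5×1 + 5×1 = 20; y_lin[3] = 5×5 + 5×2 + 5×1 + 3×1 = 43; y_lin[4] = 5×1 + 5×5 + 5×2 + 3×1 + 1×1 = 44; y_lin[5] = 5×1 + 5×5 + 3×2 + 1×1 = 37; y_lin[6] = 5×1 + 3×5 + 1×2 = 22; y_lin[7] = 3×1 + 1×5 = 8; y_lin[8] = 1×1 = 1 → [5, 10, 20, 43, 44, 37, 22, 8, 1]. Circular (length 5): y[0] = 5×1 + 5×1 + 5×5 + 3×2 + 1×1 = 42; y[1] = 5×1 + 5×1 + 5×1 + 3×5 + 1×2 = 32; y[2] = 5×2 + 5×1 + 5×1 + 3×1 + 1×5 = 28; y[3] = 5×5 + 5×2 + 5×1 + 3×1 + 1×1 = 44; y[4] = 5×1 + 5×5 + 5×2 + 3×1 + 1×1 = 44 → [42, 32, 28, 44, 44]

Linear: [5, 10, 20, 43, 44, 37, 22, 8, 1], Circular: [42, 32, 28, 44, 44]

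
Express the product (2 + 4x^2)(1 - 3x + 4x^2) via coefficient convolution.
Ascending coefficients: a = [2, 0, 4], b = [1, -3, 4]. c[0] = 2×1 = 2; c[1] = 2×-3 + 0×1 = -6; c[2] = 2×4 + 0×-3 + 4×1 = 12; c[3] = 0×4 + 4×-3 = -12; c[4] = 4×4 = 16. Result coefficients: [2, -6, 12, -12, 16] → 2 - 6x + 12x^2 - 12x^3 + 16x^4

2 - 6x + 12x^2 - 12x^3 + 16x^4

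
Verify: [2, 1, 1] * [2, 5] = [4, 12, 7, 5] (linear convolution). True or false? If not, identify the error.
Recompute linear convolution of [2, 1, 1] and [2, 5]: y[0] = 2×2 = 4; y[1] = 2×5 + 1×2 = 12; y[2] = 1×5 + 1×2 = 7; y[3] = 1×5 = 5 → [4, 12, 7, 5]. Given [4, 12, 7, 5] matches, so answer: Yes

Yes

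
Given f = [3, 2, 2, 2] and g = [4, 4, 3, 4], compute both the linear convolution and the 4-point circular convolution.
Linear: y_lin[0] = 3×4 = 12; y_lin[1] = 3×4 + 2×4 = 20; y_lin[2] = 3×3 + 2×4 + 2×4 = 25; y_lin[3] = 3×4 + 2×3 + 2×4 + 2×4 = 34; y_lin[4] = 2×4 + 2×3 + 2×4 = 22; y_lin[5] = 2×4 + 2×3 = 14; y_lin[6] = 2×4 = 8 → [12, 20, 25, 34, 22, 14, 8]. Circular (length 4): y[0] = 3×4 + 2×4 + 2×3 + 2×4 = 34; y[1] = 3×4 + 2×4 + 2×4 + 2×3 = 34; y[2] = 3×3 + 2×4 + 2×4 + 2×4 = 33; y[3] = 3×4 + 2×3 + 2×4 + 2×4 = 34 → [34, 34, 33, 34]

Linear: [12, 20, 25, 34, 22, 14, 8], Circular: [34, 34, 33, 34]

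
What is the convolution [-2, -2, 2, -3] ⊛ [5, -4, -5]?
y[0] = -2×5 = -10; y[1] = -2×-4 + -2×5 = -2; y[2] = -2×-5 + -2×-4 + 2×5 = 28; y[3] = -2×-5 + 2×-4 + -3×5 = -13; y[4] = 2×-5 + -3×-4 = 2; y[5] = -3×-5 = 15

[-10, -2, 28, -13, 2, 15]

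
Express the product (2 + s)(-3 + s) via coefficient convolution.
Ascending coefficients: a = [2, 1], b = [-3, 1]. c[0] = 2×-3 = -6; c[1] = 2×1 + 1×-3 = -1; c[2] = 1×1 = 1. Result coefficients: [-6, -1, 1] → -6 - s + s^2

-6 - s + s^2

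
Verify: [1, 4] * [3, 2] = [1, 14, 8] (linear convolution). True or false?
Recompute linear convolution of [1, 4] and [3, 2]: y[0] = 1×3 = 3; y[1] = 1×2 + 4×3 = 14; y[2] = 4×2 = 8 → [3, 14, 8]. Compare to given [1, 14, 8]: they differ at index 0: given 1, correct 3, so answer: No

No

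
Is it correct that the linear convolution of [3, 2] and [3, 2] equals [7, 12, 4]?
Recompute linear convolution of [3, 2] and [3, 2]: y[0] = 3×3 = 9; y[1] = 3×2 + 2×3 = 12; y[2] = 2×2 = 4 → [9, 12, 4]. Compare to given [7, 12, 4]: they differ at index 0: given 7, correct 9, so answer: No

No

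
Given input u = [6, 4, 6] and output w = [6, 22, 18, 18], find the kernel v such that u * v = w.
Output length 4 = len(u) + len(v) - 1 ⇒ len(v) = 2. Solve v forward using v[k] = (w[k] - Σ_{i≥1} u[i]·v[k-i]) / u[0]: v[0] = w[0] / u[0] = 6 / 6 = 1; v[1] = (w[1] - 4×1) / u[0] = (22 - 4×1) / 6 = 3. So v = [1, 3]. Forward-check [6, 4, 6] * [1, 3]: w[0] = 6×1 = 6; w[1] = 6×3 + 4×1 = 22; w[2] = 4×3 + 6×1 = 18; w[3] = 6×3 = 18 → [6, 22, 18, 18] ✓

[1, 3]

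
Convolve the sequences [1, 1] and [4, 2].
y[0] = 1×4 = 4; y[1] = 1×2 + 1×4 = 6; y[2] = 1×2 = 2

[4, 6, 2]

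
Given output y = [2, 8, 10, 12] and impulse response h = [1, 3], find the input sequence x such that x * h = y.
Deconvolve y=[2, 8, 10, 12] by h=[1, 3]. Since h[0]=1, solve forward: x[0] = y[0] / 1 = 2; x[1] = (y[1] - 2×3) / 1 = 2; x[2] = (y[2] - 2×3) / 1 = 4. So x = [2, 2, 4]. Check by forward convolution: y[0] = 2×1 = 2; y[1] = 2×3 + 2×1 = 8; y[2] = 2×3 + 4×1 = 10; y[3] = 4×3 = 12

[2, 2, 4]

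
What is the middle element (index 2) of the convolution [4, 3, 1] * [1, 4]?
Use y[k] = Σ_i a[i]·b[k-i] at k=2. y[2] = 3×4 + 1×1 = 13

13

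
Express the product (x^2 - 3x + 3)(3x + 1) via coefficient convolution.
Ascending coefficients: a = [3, -3, 1], b = [1, 3]. c[0] = 3×1 = 3; c[1] = 3×3 + -3×1 = 6; c[2] = -3×3 + 1×1 = -8; c[3] = 1×3 = 3. Result coefficients: [3, 6, -8, 3] → 3x^3 - 8x^2 + 6x + 3

3x^3 - 8x^2 + 6x + 3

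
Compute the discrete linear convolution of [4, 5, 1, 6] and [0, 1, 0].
y[0] = 4×0 = 0; y[1] = 4×1 + 5×0 = 4; y[2] = 4×0 + 5×1 + 1×0 = 5; y[3] = 5×0 + 1×1 + 6×0 = 1; y[4] = 1×0 + 6×1 = 6; y[5] = 6×0 = 0

[0, 4, 5, 1, 6, 0]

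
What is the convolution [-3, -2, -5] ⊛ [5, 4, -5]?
y[0] = -3×5 = -15; y[1] = -3×4 + -2×5 = -22; y[2] = -3×-5 + -2×4 + -5×5 = -18; y[3] = -2×-5 + -5×4 = -10; y[4] = -5×-5 = 25

[-15, -22, -18, -10, 25]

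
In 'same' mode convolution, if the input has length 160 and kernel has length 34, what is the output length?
'Same' mode returns an output with the same length as the input: 160

160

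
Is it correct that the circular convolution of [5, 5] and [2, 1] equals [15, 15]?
Recompute circular convolution of [5, 5] and [2, 1]: y[0] = 5×2 + 5×1 = 15; y[1] = 5×1 + 5×2 = 15 → [15, 15]. Given [15, 15] matches, so answer: Yes

Yes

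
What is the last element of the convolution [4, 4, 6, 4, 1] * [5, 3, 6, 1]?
Use y[k] = Σ_i a[i]·b[k-i] at k=7. y[7] = 1×1 = 1

1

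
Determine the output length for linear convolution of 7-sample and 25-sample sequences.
Linear/full convolution length: m + n - 1 = 7 + 25 - 1 = 31

31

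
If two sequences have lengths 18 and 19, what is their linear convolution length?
Linear/full convolution length: m + n - 1 = 18 + 19 - 1 = 36

36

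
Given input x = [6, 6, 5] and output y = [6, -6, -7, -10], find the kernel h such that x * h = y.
Output length 4 = len(x) + len(h) - 1 ⇒ len(h) = 2. Solve h forward using h[k] = (y[k] - Σ_{i≥1} x[i]·h[k-i]) / x[0]: h[0] = y[0] / x[0] = 6 / 6 = 1; h[1] = (y[1] - 6×1) / x[0] = (-6 - 6×1) / 6 = -2. So h = [1, -2]. Forward-check [6, 6, 5] * [1, -2]: y[0] = 6×1 = 6; y[1] = 6×-2 + 6×1 = -6; y[2] = 6×-2 + 5×1 = -7; y[3] = 5×-2 = -10 → [6, -6, -7, -10] ✓

[1, -2]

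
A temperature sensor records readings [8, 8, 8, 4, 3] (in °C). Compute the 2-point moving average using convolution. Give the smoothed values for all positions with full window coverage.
2-point moving average kernel = [1, 1]. Apply in 'valid' mode (full window coverage): avg[0] = (8 + 8) / 2 = 8.0; avg[1] = (8 + 8) / 2 = 8.0; avg[2] = (8 + 4) / 2 = 6.0; avg[3] = (4 + 3) / 2 = 3.5. Smoothed values: [8.0, 8.0, 6.0, 3.5]

[8.0, 8.0, 6.0, 3.5]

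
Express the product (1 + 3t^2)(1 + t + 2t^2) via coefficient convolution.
Ascending coefficients: a = [1, 0, 3], b = [1, 1, 2]. c[0] = 1×1 = 1; c[1] = 1×1 + 0×1 = 1; c[2] = 1×2 + 0×1 + 3×1 = 5; c[3] = 0×2 + 3×1 = 3; c[4] = 3×2 = 6. Result coefficients: [1, 1, 5, 3, 6] → 1 + t + 5t^2 + 3t^3 + 6t^4

1 + t + 5t^2 + 3t^3 + 6t^4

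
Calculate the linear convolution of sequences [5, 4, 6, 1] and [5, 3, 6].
y[0] = 5×5 = 25; y[1] = 5×3 + 4×5 = 35; y[2] = 5×6 + 4×3 + 6×5 = 72; y[3] = 4×6 + 6×3 + 1×5 = 47; y[4] = 6×6 + 1×3 = 39; y[5] = 1×6 = 6

[25, 35, 72, 47, 39, 6]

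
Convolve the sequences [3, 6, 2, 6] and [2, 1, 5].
y[0] = 3×2 = 6; y[1] = 3×1 + 6×2 = 15; y[2] = 3×5 + 6×1 + 2×2 = 25; y[3] = 6×5 + 2×1 + 6×2 = 44; y[4] = 2×5 + 6×1 = 16; y[5] = 6×5 = 30

[6, 15, 25, 44, 16, 30]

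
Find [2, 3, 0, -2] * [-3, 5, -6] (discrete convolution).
y[0] = 2×-3 = -6; y[1] = 2×5 + 3×-3 = 1; y[2] = 2×-6 + 3×5 + 0×-3 = 3; y[3] = 3×-6 + 0×5 + -2×-3 = -12; y[4] = 0×-6 + -2×5 = -10; y[5] = -2×-6 = 12

[-6, 1, 3, -12, -10, 12]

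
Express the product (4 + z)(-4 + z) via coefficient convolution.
Ascending coefficients: a = [4, 1], b = [-4, 1]. c[0] = 4×-4 = -16; c[1] = 4×1 + 1×-4 = 0; c[2] = 1×1 = 1. Result coefficients: [-16, 0, 1] → -16 + z^2

-16 + z^2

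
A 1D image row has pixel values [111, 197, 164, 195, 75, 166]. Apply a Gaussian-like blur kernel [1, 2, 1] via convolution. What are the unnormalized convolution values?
Convolve image row [111, 197, 164, 195, 75, 166] with kernel [1, 2, 1]: y[0] = 111×1 = 111; y[1] = 111×2 + 197×1 = 419; y[2] = 111×1 + 197×2 + 164×1 = 669; y[3] = 197×1 + 164×2 + 195×1 = 720; y[4] = 164×1 + 195×2 + 75×1 = 629; y[5] = 195×1 + 75×2 + 166×1 = 511; y[6] = 75×1 + 166×2 = 407; y[7] = 166×1 = 166 → [111, 419, 669, 720, 629, 511, 407, 166]. Normalization factor = sum(kernel) = 4.

[111, 419, 669, 720, 629, 511, 407, 166]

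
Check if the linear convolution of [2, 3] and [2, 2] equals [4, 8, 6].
Recompute linear convolution of [2, 3] and [2, 2]: y[0] = 2×2 = 4; y[1] = 2×2 + 3×2 = 10; y[2] = 3×2 = 6 → [4, 10, 6]. Compare to given [4, 8, 6]: they differ at index 1: given 8, correct 10, so answer: No

No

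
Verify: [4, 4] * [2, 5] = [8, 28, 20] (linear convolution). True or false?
Recompute linear convolution of [4, 4] and [2, 5]: y[0] = 4×2 = 8; y[1] = 4×5 + 4×2 = 28; y[2] = 4×5 = 20 → [8, 28, 20]. Given [8, 28, 20] matches, so answer: Yes

Yes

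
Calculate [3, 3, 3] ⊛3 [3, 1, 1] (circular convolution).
Use y[k] = Σ_j s[j]·t[(k-j) mod 3]. y[0] = 3×3 + 3×1 + 3×1 = 15; y[1] = 3×1 + 3×3 + 3×1 = 15; y[2] = 3×1 + 3×1 + 3×3 = 15. Result: [15, 15, 15]

[15, 15, 15]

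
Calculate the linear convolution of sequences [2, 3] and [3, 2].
y[0] = 2×3 = 6; y[1] = 2×2 + 3×3 = 13; y[2] = 3×2 = 6

[6, 13, 6]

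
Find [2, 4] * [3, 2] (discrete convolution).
y[0] = 2×3 = 6; y[1] = 2×2 + 4×3 = 16; y[2] = 4×2 = 8

[6, 16, 8]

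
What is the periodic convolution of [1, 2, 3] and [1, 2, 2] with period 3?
Use y[k] = Σ_j x[j]·h[(k-j) mod 3]. y[0] = 1×1 + 2×2 + 3×2 = 11; y[1] = 1×2 + 2×1 + 3×2 = 10; y[2] = 1×2 + 2×2 + 3×1 = 9. Result: [11, 10, 9]

[11, 10, 9]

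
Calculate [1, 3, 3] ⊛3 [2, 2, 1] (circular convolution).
Use y[k] = Σ_j u[j]·v[(k-j) mod 3]. y[0] = 1×2 + 3×1 + 3×2 = 11; y[1] = 1×2 + 3×2 + 3×1 = 11; y[2] = 1×1 + 3×2 + 3×2 = 13. Result: [11, 11, 13]

[11, 11, 13]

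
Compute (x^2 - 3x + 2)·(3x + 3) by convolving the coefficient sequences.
Ascending coefficients: a = [2, -3, 1], b = [3, 3]. c[0] = 2×3 = 6; c[1] = 2×3 + -3×3 = -3; c[2] = -3×3 + 1×3 = -6; c[3] = 1×3 = 3. Result coefficients: [6, -3, -6, 3] → 3x^3 - 6x^2 - 3x + 6

3x^3 - 6x^2 - 3x + 6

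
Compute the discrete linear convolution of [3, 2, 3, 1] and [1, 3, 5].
y[0] = 3×1 = 3; y[1] = 3×3 + 2×1 = 11; y[2] = 3×5 + 2×3 + 3×1 = 24; y[3] = 2×5 + 3×3 + 1×1 = 20; y[4] = 3×5 + 1×3 = 18; y[5] = 1×5 = 5

[3, 11, 24, 20, 18, 5]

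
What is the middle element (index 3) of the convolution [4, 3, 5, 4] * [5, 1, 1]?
Use y[k] = Σ_i a[i]·b[k-i] at k=3. y[3] = 3×1 + 5×1 + 4×5 = 28

28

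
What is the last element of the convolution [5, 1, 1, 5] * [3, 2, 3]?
Use y[k] = Σ_i a[i]·b[k-i] at k=5. y[5] = 5×3 = 15

15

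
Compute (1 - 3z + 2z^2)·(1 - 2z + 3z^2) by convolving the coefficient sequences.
Ascending coefficients: a = [1, -3, 2], b = [1, -2, 3]. c[0] = 1×1 = 1; c[1] = 1×-2 + -3×1 = -5; c[2] = 1×3 + -3×-2 + 2×1 = 11; c[3] = -3×3 + 2×-2 = -13; c[4] = 2×3 = 6. Result coefficients: [1, -5, 11, -13, 6] → 1 - 5z + 11z^2 - 13z^3 + 6z^4

1 - 5z + 11z^2 - 13z^3 + 6z^4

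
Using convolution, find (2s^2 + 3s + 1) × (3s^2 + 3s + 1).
Ascending coefficients: a = [1, 3, 2], b = [1, 3, 3]. c[0] = 1×1 = 1; c[1] = 1×3 + 3×1 = 6; c[2] = 1×3 + 3×3 + 2×1 = 14; c[3] = 3×3 + 2×3 = 15; c[4] = 2×3 = 6. Result coefficients: [1, 6, 14, 15, 6] → 6s^4 + 15s^3 + 14s^2 + 6s + 1

6s^4 + 15s^3 + 14s^2 + 6s + 1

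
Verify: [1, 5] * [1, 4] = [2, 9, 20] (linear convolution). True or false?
Recompute linear convolution of [1, 5] and [1, 4]: y[0] = 1×1 = 1; y[1] = 1×4 + 5×1 = 9; y[2] = 5×4 = 20 → [1, 9, 20]. Compare to given [2, 9, 20]: they differ at index 0: given 2, correct 1, so answer: No

No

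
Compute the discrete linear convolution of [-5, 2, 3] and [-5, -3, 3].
y[0] = -5×-5 = 25; y[1] = -5×-3 + 2×-5 = 5; y[2] = -5×3 + 2×-3 + 3×-5 = -36; y[3] = 2×3 + 3×-3 = -3; y[4] = 3×3 = 9

[25, 5, -36, -3, 9]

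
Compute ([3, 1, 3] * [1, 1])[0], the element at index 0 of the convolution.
Use y[k] = Σ_i a[i]·b[k-i] at k=0. y[0] = 3×1 = 3

3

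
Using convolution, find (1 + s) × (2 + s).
Ascending coefficients: a = [1, 1], b = [2, 1]. c[0] = 1×2 = 2; c[1] = 1×1 + 1×2 = 3; c[2] = 1×1 = 1. Result coefficients: [2, 3, 1] → 2 + 3s + s^2

2 + 3s + s^2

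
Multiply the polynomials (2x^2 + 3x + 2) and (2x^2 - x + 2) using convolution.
Ascending coefficients: a = [2, 3, 2], b = [2, -1, 2]. c[0] = 2×2 = 4; c[1] = 2×-1 + 3×2 = 4; c[2] = 2×2 + 3×-1 + 2×2 = 5; c[3] = 3×2 + 2×-1 = 4; c[4] = 2×2 = 4. Result coefficients: [4, 4, 5, 4, 4] → 4x^4 + 4x^3 + 5x^2 + 4x + 4

4x^4 + 4x^3 + 5x^2 + 4x + 4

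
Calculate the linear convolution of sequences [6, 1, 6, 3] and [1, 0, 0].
y[0] = 6×1 = 6; y[1] = 6×0 + 1×1 = 1; y[2] = 6×0 + 1×0 + 6×1 = 6; y[3] = 1×0 + 6×0 + 3×1 = 3; y[4] = 6×0 + 3×0 = 0; y[5] = 3×0 = 0

[6, 1, 6, 3, 0, 0]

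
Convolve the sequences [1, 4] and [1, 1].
y[0] = 1×1 = 1; y[1] = 1×1 + 4×1 = 5; y[2] = 4×1 = 4

[1, 5, 4]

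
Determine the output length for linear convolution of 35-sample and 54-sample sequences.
Linear/full convolution length: m + n - 1 = 35 + 54 - 1 = 88

88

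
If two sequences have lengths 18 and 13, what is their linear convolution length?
Linear/full convolution length: m + n - 1 = 18 + 13 - 1 = 30

30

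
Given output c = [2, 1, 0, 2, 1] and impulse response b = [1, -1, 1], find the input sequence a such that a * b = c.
Deconvolve c=[2, 1, 0, 2, 1] by b=[1, -1, 1]. Since b[0]=1, solve forward: a[0] = c[0] / 1 = 2; a[1] = (c[1] - 2×-1) / 1 = 3; a[2] = (c[2] - 3×-1 - 2×1) / 1 = 1. So a = [2, 3, 1]. Check by forward convolution: c[0] = 2×1 = 2; c[1] = 2×-1 + 3×1 = 1; c[2] = 2×1 + 3×-1 + 1×1 = 0; c[3] = 3×1 + 1×-1 = 2; c[4] = 1×1 = 1

[2, 3, 1]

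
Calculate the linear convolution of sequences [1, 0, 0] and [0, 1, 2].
y[0] = 1×0 = 0; y[1] = 1×1 + 0×0 = 1; y[2] = 1×2 + 0×1 + 0×0 = 2; y[3] = 0×2 + 0×1 = 0; y[4] = 0×2 = 0

[0, 1, 2, 0, 0]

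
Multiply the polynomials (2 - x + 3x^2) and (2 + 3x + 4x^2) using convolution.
Ascending coefficients: a = [2, -1, 3], b = [2, 3, 4]. c[0] = 2×2 = 4; c[1] = 2×3 + -1×2 = 4; c[2] = 2×4 + -1×3 + 3×2 = 11; c[3] = -1×4 + 3×3 = 5; c[4] = 3×4 = 12. Result coefficients: [4, 4, 11, 5, 12] → 4 + 4x + 11x^2 + 5x^3 + 12x^4

4 + 4x + 11x^2 + 5x^3 + 12x^4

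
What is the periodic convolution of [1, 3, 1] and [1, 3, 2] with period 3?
Use y[k] = Σ_j x[j]·h[(k-j) mod 3]. y[0] = 1×1 + 3×2 + 1×3 = 10; y[1] = 1×3 + 3×1 + 1×2 = 8; y[2] = 1×2 + 3×3 + 1×1 = 12. Result: [10, 8, 12]

[10, 8, 12]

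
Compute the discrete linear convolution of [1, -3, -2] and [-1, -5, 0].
y[0] = 1×-1 = -1; y[1] = 1×-5 + -3×-1 = -2; y[2] = 1×0 + -3×-5 + -2×-1 = 17; y[3] = -3×0 + -2×-5 = 10; y[4] = -2×0 = 0

[-1, -2, 17, 10, 0]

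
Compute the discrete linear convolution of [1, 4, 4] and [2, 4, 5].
y[0] = 1×2 = 2; y[1] = 1×4 + 4×2 = 12; y[2] = 1×5 + 4×4 + 4×2 = 29; y[3] = 4×5 + 4×4 = 36; y[4] = 4×5 = 20

[2, 12, 29, 36, 20]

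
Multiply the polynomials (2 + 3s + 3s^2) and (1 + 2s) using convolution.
Ascending coefficients: a = [2, 3, 3], b = [1, 2]. c[0] = 2×1 = 2; c[1] = 2×2 + 3×1 = 7; c[2] = 3×2 + 3×1 = 9; c[3] = 3×2 = 6. Result coefficients: [2, 7, 9, 6] → 2 + 7s + 9s^2 + 6s^3

2 + 7s + 9s^2 + 6s^3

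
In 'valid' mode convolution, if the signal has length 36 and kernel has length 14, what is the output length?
'Valid' mode counts only positions where the kernel fully overlaps the signal: m - n + 1 = 36 - 14 + 1 = 23

23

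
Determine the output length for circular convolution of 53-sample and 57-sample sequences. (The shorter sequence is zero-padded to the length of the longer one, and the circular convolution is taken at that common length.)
Circular convolution (zero-padding the shorter input) has length max(m, n) = max(53, 57) = 57

57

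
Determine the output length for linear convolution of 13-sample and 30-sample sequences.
Linear/full convolution length: m + n - 1 = 13 + 30 - 1 = 42

42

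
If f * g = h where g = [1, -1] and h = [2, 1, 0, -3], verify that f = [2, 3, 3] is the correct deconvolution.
Forward-compute [2, 3, 3] * [1, -1]: h[0] = 2×1 = 2; h[1] = 2×-1 + 3×1 = 1; h[2] = 3×-1 + 3×1 = 0; h[3] = 3×-1 = -3 → [2, 1, 0, -3]. Matches given h = [2, 1, 0, -3], so verified.

Verified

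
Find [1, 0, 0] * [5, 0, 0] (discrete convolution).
y[0] = 1×5 = 5; y[1] = 1×0 + 0×5 = 0; y[2] = 1×0 + 0×0 + 0×5 = 0; y[3] = 0×0 + 0×0 = 0; y[4] = 0×0 = 0

[5, 0, 0, 0, 0]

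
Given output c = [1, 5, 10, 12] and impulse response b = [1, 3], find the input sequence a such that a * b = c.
Deconvolve c=[1, 5, 10, 12] by b=[1, 3]. Since b[0]=1, solve forward: a[0] = c[0] / 1 = 1; a[1] = (c[1] - 1×3) / 1 = 2; a[2] = (c[2] - 2×3) / 1 = 4. So a = [1, 2, 4]. Check by forward convolution: c[0] = 1×1 = 1; c[1] = 1×3 + 2×1 = 5; c[2] = 2×3 + 4×1 = 10; c[3] = 4×3 = 12

[1, 2, 4]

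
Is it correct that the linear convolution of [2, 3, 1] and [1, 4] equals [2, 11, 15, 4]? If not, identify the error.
Recompute linear convolution of [2, 3, 1] and [1, 4]: y[0] = 2×1 = 2; y[1] = 2×4 + 3×1 = 11; y[2] = 3×4 + 1×1 = 13; y[3] = 1×4 = 4 → [2, 11, 13, 4]. Compare to given [2, 11, 15, 4]: they differ at index 2: given 15, correct 13, so answer: No

No. Error at index 2: given 15, correct 13.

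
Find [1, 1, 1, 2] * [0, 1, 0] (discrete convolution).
y[0] = 1×0 = 0; y[1] = 1×1 + 1×0 = 1; y[2] = 1×0 + 1×1 + 1×0 = 1; y[3] = 1×0 + 1×1 + 2×0 = 1; y[4] = 1×0 + 2×1 = 2; y[5] = 2×0 = 0

[0, 1, 1, 1, 2, 0]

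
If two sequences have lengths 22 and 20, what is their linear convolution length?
Linear/full convolution length: m + n - 1 = 22 + 20 - 1 = 41

41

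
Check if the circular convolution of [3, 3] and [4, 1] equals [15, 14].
Recompute circular convolution of [3, 3] and [4, 1]: y[0] = 3×4 + 3×1 = 15; y[1] = 3×1 + 3×4 = 15 → [15, 15]. Compare to given [15, 14]: they differ at index 1: given 14, correct 15, so answer: No

No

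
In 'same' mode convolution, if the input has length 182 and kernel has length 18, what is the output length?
'Same' mode returns an output with the same length as the input: 182

182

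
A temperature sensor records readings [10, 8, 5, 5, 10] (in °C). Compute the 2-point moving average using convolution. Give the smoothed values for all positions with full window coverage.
2-point moving average kernel = [1, 1]. Apply in 'valid' mode (full window coverage): avg[0] = (10 + 8) / 2 = 9.0; avg[1] = (8 + 5) / 2 = 6.5; avg[2] = (5 + 5) / 2 = 5.0; avg[3] = (5 + 10) / 2 = 7.5. Smoothed values: [9.0, 6.5, 5.0, 7.5]

[9.0, 6.5, 5.0, 7.5]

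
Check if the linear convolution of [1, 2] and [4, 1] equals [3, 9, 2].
Recompute linear convolution of [1, 2] and [4, 1]: y[0] = 1×4 = 4; y[1] = 1×1 + 2×4 = 9; y[2] = 2×1 = 2 → [4, 9, 2]. Compare to given [3, 9, 2]: they differ at index 0: given 3, correct 4, so answer: No

No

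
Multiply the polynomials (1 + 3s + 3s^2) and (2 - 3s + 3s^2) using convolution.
Ascending coefficients: a = [1, 3, 3], b = [2, -3, 3]. c[0] = 1×2 = 2; c[1] = 1×-3 + 3×2 = 3; c[2] = 1×3 + 3×-3 + 3×2 = 0; c[3] = 3×3 + 3×-3 = 0; c[4] = 3×3 = 9. Result coefficients: [2, 3, 0, 0, 9] → 2 + 3s + 9s^4

2 + 3s + 9s^4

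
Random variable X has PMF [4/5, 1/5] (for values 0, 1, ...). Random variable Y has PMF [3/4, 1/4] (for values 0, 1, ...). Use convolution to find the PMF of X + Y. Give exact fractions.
P(X+Y=k) = Σ_i P(X=i)·P(Y=k-i) — a convolution of [4/5, 1/5] and [3/4, 1/4]. P(X+Y=0) = (4/5)×(3/4) = 3/5; P(X+Y=1) = (4/5)×(1/4) + (1/5)×(3/4) = 1/5 + 3/20 = 7/20; P(X+Y=2) = (1/5)×(1/4) = 1/20. PMF: [3/5, 7/20, 1/20] (sums to 1 ✓)

[3/5, 7/20, 1/20]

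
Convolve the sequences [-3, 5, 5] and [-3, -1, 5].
y[0] = -3×-3 = 9; y[1] = -3×-1 + 5×-3 = -12; y[2] = -3×5 + 5×-1 + 5×-3 = -35; y[3] = 5×5 + 5×-1 = 20; y[4] = 5×5 = 25

[9, -12, -35, 20, 25]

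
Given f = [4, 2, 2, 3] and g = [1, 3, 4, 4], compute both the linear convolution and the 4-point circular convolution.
Linear: y_lin[0] = 4×1 = 4; y_lin[1] = 4×3 + 2×1 = 14; y_lin[2] = 4×4 + 2×3 + 2×1 = 24; y_lin[3] = 4×4 + 2×4 + 2×3 + 3×1 = 33; y_lin[4] = 2×4 + 2×4 + 3×3 = 25; y_lin[5] = 2×4 + 3×4 = 20; y_lin[6] = 3×4 = 12 → [4, 14, 24, 33, 25, 20, 12]. Circular (length 4): y[0] = 4×1 + 2×4 + 2×4 + 3×3 = 29; y[1] = 4×3 + 2×1 + 2×4 + 3×4 = 34; y[2] = 4×4 + 2×3 + 2×1 + 3×4 = 36; y[3] = 4×4 + 2×4 + 2×3 + 3×1 = 33 → [29, 34, 36, 33]

Linear: [4, 14, 24, 33, 25, 20, 12], Circular: [29, 34, 36, 33]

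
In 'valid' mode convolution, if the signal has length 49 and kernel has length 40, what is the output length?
'Valid' mode counts only positions where the kernel fully overlaps the signal: m - n + 1 = 49 - 40 + 1 = 10

10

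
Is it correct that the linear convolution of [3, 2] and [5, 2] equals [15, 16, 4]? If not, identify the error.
Recompute linear convolution of [3, 2] and [5, 2]: y[0] = 3×5 = 15; y[1] = 3×2 + 2×5 = 16; y[2] = 2×2 = 4 → [15, 16, 4]. Given [15, 16, 4] matches, so answer: Yes

Yes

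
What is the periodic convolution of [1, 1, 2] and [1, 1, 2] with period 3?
Use y[k] = Σ_j s[j]·t[(k-j) mod 3]. y[0] = 1×1 + 1×2 + 2×1 = 5; y[1] = 1×1 + 1×1 + 2×2 = 6; y[2] = 1×2 + 1×1 + 2×1 = 5. Result: [5, 6, 5]

[5, 6, 5]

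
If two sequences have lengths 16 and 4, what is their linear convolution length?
Linear/full convolution length: m + n - 1 = 16 + 4 - 1 = 19

19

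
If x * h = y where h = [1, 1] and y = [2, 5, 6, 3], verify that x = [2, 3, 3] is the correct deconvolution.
Forward-compute [2, 3, 3] * [1, 1]: y[0] = 2×1 = 2; y[1] = 2×1 + 3×1 = 5; y[2] = 3×1 + 3×1 = 6; y[3] = 3×1 = 3 → [2, 5, 6, 3]. Matches given y = [2, 5, 6, 3], so verified.

Verified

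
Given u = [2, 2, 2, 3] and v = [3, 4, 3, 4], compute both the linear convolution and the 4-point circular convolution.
Linear: y_lin[0] = 2×3 = 6; y_lin[1] = 2×4 + 2×3 = 14; y_lin[2] = 2×3 + 2×4 + 2×3 = 20; y_lin[3] = 2×4 + 2×3 + 2×4 + 3×3 = 31; y_lin[4] = 2×4 + 2×3 + 3×4 = 26; y_lin[5] = 2×4 + 3×3 = 17; y_lin[6] = 3×4 = 12 → [6, 14, 20, 31, 26, 17, 12]. Circular (length 4): y[0] = 2×3 + 2×4 + 2×3 + 3×4 = 32; y[1] = 2×4 + 2×3 + 2×4 + 3×3 = 31; y[2] = 2×3 + 2×4 + 2×3 + 3×4 = 32; y[3] = 2×4 + 2×3 + 2×4 + 3×3 = 31 → [32, 31, 32, 31]

Linear: [6, 14, 20, 31, 26, 17, 12], Circular: [32, 31, 32, 31]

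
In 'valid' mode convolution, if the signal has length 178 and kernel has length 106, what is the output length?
'Valid' mode counts only positions where the kernel fully overlaps the signal: m - n + 1 = 178 - 106 + 1 = 73

73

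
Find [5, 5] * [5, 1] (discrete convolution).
y[0] = 5×5 = 25; y[1] = 5×1 + 5×5 = 30; y[2] = 5×1 = 5

[25, 30, 5]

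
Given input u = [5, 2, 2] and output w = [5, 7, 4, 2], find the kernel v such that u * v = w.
Output length 4 = len(u) + len(v) - 1 ⇒ len(v) = 2. Solve v forward using v[k] = (w[k] - Σ_{i≥1} u[i]·v[k-i]) / u[0]: v[0] = w[0] / u[0] = 5 / 5 = 1; v[1] = (w[1] - 2×1) / u[0] = (7 - 2×1) / 5 = 1. So v = [1, 1]. Forward-check [5, 2, 2] * [1, 1]: w[0] = 5×1 = 5; w[1] = 5×1 + 2×1 = 7; w[2] = 2×1 + 2×1 = 4; w[3] = 2×1 = 2 → [5, 7, 4, 2] ✓

[1, 1]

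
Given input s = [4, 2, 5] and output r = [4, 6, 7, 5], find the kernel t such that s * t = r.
Output length 4 = len(s) + len(t) - 1 ⇒ len(t) = 2. Solve t forward using t[k] = (r[k] - Σ_{i≥1} s[i]·t[k-i]) / s[0]: t[0] = r[0] / s[0] = 4 / 4 = 1; t[1] = (r[1] - 2×1) / s[0] = (6 - 2×1) / 4 = 1. So t = [1, 1]. Forward-check [4, 2, 5] * [1, 1]: r[0] = 4×1 = 4; r[1] = 4×1 + 2×1 = 6; r[2] = 2×1 + 5×1 = 7; r[3] = 5×1 = 5 → [4, 6, 7, 5] ✓

[1, 1]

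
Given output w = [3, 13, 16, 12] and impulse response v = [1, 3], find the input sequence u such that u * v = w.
Deconvolve w=[3, 13, 16, 12] by v=[1, 3]. Since v[0]=1, solve forward: u[0] = w[0] / 1 = 3; u[1] = (w[1] - 3×3) / 1 = 4; u[2] = (w[2] - 4×3) / 1 = 4. So u = [3, 4, 4]. Check by forward convolution: w[0] = 3×1 = 3; w[1] = 3×3 + 4×1 = 13; w[2] = 4×3 + 4×1 = 16; w[3] = 4×3 = 12

[3, 4, 4]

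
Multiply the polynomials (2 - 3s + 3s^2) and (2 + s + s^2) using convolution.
Ascending coefficients: a = [2, -3, 3], b = [2, 1, 1]. c[0] = 2×2 = 4; c[1] = 2×1 + -3×2 = -4; c[2] = 2×1 + -3×1 + 3×2 = 5; c[3] = -3×1 + 3×1 = 0; c[4] = 3×1 = 3. Result coefficients: [4, -4, 5, 0, 3] → 4 - 4s + 5s^2 + 3s^4

4 - 4s + 5s^2 + 3s^4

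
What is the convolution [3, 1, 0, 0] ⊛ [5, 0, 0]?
y[0] = 3×5 = 15; y[1] = 3×0 + 1×5 = 5; y[2] = 3×0 + 1×0 + 0×5 = 0; y[3] = 1×0 + 0×0 + 0×5 = 0; y[4] = 0×0 + 0×0 = 0; y[5] = 0×0 = 0

[15, 5, 0, 0, 0, 0]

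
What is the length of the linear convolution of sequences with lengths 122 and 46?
Linear/full convolution length: m + n - 1 = 122 + 46 - 1 = 167

167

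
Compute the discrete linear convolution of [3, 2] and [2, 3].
y[0] = 3×2 = 6; y[1] = 3×3 + 2×2 = 13; y[2] = 2×3 = 6

[6, 13, 6]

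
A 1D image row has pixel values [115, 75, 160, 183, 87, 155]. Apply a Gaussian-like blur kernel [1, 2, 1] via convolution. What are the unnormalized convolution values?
Convolve image row [115, 75, 160, 183, 87, 155] with kernel [1, 2, 1]: y[0] = 115×1 = 115; y[1] = 115×2 + 75×1 = 305; y[2] = 115×1 + 75×2 + 160×1 = 425; y[3] = 75×1 + 160×2 + 183×1 = 578; y[4] = 160×1 + 183×2 + 87×1 = 613; y[5] = 183×1 + 87×2 + 155×1 = 512; y[6] = 87×1 + 155×2 = 397; y[7] = 155×1 = 155 → [115, 305, 425, 578, 613, 512, 397, 155]. Normalization factor = sum(kernel) = 4.

[115, 305, 425, 578, 613, 512, 397, 155]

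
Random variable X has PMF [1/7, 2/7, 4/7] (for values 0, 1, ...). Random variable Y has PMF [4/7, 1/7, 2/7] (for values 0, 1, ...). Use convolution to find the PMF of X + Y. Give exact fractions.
P(X+Y=k) = Σ_i P(X=i)·P(Y=k-i) — a convolution of [1/7, 2/7, 4/7] and [4/7, 1/7, 2/7]. P(X+Y=0) = (1/7)×(4/7) = 4/49; P(X+Y=1) = (1/7)×(1/7) + (2/7)×(4/7) = 1/49 + 8/49 = 9/49; P(X+Y=2) = (1/7)×(2/7) + (2/7)×(1/7) + (4/7)×(4/7) = 2/49 + 2/49 + 16/49 = 20/49; P(X+Y=3) = (2/7)×(2/7) + (4/7)×(1/7) = 4/49 + 4/49 = 8/49; P(X+Y=4) = (4/7)×(2/7) = 8/49. PMF: [4/49, 9/49, 20/49, 8/49, 8/49] (sums to 1 ✓)

[4/49, 9/49, 20/49, 8/49, 8/49]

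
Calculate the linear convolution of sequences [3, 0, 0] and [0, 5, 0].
y[0] = 3×0 = 0; y[1] = 3×5 + 0×0 = 15; y[2] = 3×0 + 0×5 + 0×0 = 0; y[3] = 0×0 + 0×5 = 0; y[4] = 0×0 = 0

[0, 15, 0, 0, 0]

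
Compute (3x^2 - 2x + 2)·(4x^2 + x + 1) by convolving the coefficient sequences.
Ascending coefficients: a = [2, -2, 3], b = [1, 1, 4]. c[0] = 2×1 = 2; c[1] = 2×1 + -2×1 = 0; c[2] = 2×4 + -2×1 + 3×1 = 9; c[3] = -2×4 + 3×1 = -5; c[4] = 3×4 = 12. Result coefficients: [2, 0, 9, -5, 12] → 12x^4 - 5x^3 + 9x^2 + 2

12x^4 - 5x^3 + 9x^2 + 2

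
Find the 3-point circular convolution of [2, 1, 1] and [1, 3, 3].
Use y[k] = Σ_j a[j]·b[(k-j) mod 3]. y[0] = 2×1 + 1×3 + 1×3 = 8; y[1] = 2×3 + 1×1 + 1×3 = 10; y[2] = 2×3 + 1×3 + 1×1 = 10. Result: [8, 10, 10]

[8, 10, 10]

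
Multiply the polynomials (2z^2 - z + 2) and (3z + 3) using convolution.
Ascending coefficients: a = [2, -1, 2], b = [3, 3]. c[0] = 2×3 = 6; c[1] = 2×3 + -1×3 = 3; c[2] = -1×3 + 2×3 = 3; c[3] = 2×3 = 6. Result coefficients: [6, 3, 3, 6] → 6z^3 + 3z^2 + 3z + 6

6z^3 + 3z^2 + 3z + 6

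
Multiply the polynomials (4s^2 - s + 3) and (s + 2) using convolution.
Ascending coefficients: a = [3, -1, 4], b = [2, 1]. c[0] = 3×2 = 6; c[1] = 3×1 + -1×2 = 1; c[2] = -1×1 + 4×2 = 7; c[3] = 4×1 = 4. Result coefficients: [6, 1, 7, 4] → 4s^3 + 7s^2 + s + 6

4s^3 + 7s^2 + s + 6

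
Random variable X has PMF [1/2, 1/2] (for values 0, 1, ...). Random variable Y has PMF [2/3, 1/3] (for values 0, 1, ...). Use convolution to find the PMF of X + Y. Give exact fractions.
P(X+Y=k) = Σ_i P(X=i)·P(Y=k-i) — a convolution of [1/2, 1/2] and [2/3, 1/3]. P(X+Y=0) = (1/2)×(2/3) = 1/3; P(X+Y=1) = (1/2)×(1/3) + (1/2)×(2/3) = 1/6 + 1/3 = 1/2; P(X+Y=2) = (1/2)×(1/3) = 1/6. PMF: [1/3, 1/2, 1/6] (sums to 1 ✓)

[1/3, 1/2, 1/6]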